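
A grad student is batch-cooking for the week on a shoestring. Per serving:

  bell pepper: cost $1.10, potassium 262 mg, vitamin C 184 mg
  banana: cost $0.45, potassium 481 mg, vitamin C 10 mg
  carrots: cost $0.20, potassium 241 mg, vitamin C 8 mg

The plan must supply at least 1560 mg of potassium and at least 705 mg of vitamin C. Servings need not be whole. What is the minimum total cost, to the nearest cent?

With two linear requirements the optimum uses one or two foods; enumerate the corners.
bell pepper only: max(1560/262, 705/184) = 5.954 servings → $6.55.
banana only: max(1560/481, 705/10) = 70.5 servings → $31.73.
carrots only: max(1560/241, 705/8) = 88.12 servings → $17.62.
bell pepper + banana with both tight: 3.767 servings and 1.191 servings → $4.68.
bell pepper + carrots with both tight: 3.726 servings and 2.422 servings → $4.58.
banana + carrots: intersection lies outside the first quadrant.
So the least-cost plan costs $4.58.

$4.58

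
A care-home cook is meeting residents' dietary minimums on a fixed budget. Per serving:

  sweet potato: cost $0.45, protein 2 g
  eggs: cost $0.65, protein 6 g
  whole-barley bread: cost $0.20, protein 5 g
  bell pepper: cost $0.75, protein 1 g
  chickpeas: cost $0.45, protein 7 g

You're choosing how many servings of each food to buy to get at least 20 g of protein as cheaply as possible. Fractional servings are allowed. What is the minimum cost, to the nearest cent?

$0.80

Cost per g of protein: whole-barley bread $0.0400, chickpeas $0.0643, eggs $0.1083, sweet potato $0.2250, bell pepper $0.7500.
With no serving limits, use only whole-barley bread: 20 g / 5 g = 4 servings × $0.20 = $0.80.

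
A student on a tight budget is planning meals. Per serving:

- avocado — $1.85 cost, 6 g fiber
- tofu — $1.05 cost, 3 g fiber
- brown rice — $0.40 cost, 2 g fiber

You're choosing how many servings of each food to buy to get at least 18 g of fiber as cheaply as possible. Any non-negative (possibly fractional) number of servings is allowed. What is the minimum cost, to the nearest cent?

$3.60

Cost per g of fiber: brown rice $0.2000, avocado $0.3083, tofu $0.3500.
With no serving limits, use only brown rice: 18 g / 2 g = 9 servings × $0.40 = $3.60.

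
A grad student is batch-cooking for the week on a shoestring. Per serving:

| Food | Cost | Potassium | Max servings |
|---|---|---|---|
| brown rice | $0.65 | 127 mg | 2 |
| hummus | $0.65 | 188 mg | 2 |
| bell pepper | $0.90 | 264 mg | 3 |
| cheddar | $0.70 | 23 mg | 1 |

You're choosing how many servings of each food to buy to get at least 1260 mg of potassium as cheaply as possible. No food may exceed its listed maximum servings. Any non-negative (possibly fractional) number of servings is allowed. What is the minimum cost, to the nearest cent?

$4.47

Cost per mg of potassium: bell pepper $0.0034, hummus $0.0035, brown rice $0.0051, cheddar $0.0304.
Take 3 servings of bell pepper: +792.0 mg potassium for $2.70 (total $2.70, still need 468.0 mg).
Take 2 servings of hummus: +376.0 mg potassium for $1.30 (total $4.00, still need 92.0 mg).
Take 0.7244 servings of brown rice: +92.0 mg potassium for $0.47 (total $4.47, still need 0.0 mg).
Greedy by cheapest-per-mg is optimal for a single linear constraint, so the minimum cost is $4.47.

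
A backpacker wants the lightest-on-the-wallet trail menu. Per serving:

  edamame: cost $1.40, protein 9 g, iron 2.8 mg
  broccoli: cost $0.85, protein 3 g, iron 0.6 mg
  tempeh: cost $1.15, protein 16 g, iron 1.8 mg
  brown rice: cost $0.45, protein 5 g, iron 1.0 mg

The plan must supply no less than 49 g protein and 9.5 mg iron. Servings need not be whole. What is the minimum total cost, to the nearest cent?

$4.35

Check every corner: each single food scaled to meet both minima, and each pair solved so both constraints bind.
edamame only: max(49/9, 9.5/2.8) = 5.444 servings → $7.62.
broccoli only: max(49/3, 9.5/0.6) = 16.33 servings → $13.88.
tempeh only: max(49/16, 9.5/1.8) = 5.278 servings → $6.07.
brown rice only: max(49/5, 9.5/1.0) = 9.8 servings → $4.41.
edamame + broccoli: the both-tight solution has a negative serving — not a feasible corner.
edamame + tempeh with both tight: 2.231 servings and 1.808 servings → $5.20.
edamame + brown rice with both targets exact would need a negative amount; discard.
broccoli + tempeh with both tight: 15.19 servings and 0.2143 servings → $13.16.
broccoli + brown rice (both tight): parallel constraints — no distinct corner.
tempeh + brown rice with both tight: 0.2143 servings and 9.114 servings → $4.35.
The minimum over all feasible corners is $4.35.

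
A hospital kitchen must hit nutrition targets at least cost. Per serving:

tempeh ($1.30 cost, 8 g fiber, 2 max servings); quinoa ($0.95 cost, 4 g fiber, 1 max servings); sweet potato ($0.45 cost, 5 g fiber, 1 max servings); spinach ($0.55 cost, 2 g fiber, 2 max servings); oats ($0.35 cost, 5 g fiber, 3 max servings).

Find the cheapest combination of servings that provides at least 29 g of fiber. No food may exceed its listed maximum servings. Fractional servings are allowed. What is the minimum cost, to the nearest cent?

Cost per g of fiber: oats $0.0700, sweet potato $0.0900, tempeh $0.1625, quinoa $0.2375, spinach $0.2750.
Take 3 servings of oats: +15.0 g fiber for $1.05 (total $1.05, still need 14.0 g).
Take 1 serving of sweet potato: +5.0 g fiber for $0.45 (total $1.50, still need 9.0 g).
Take 1.125 servings of tempeh: +9.0 g fiber for $1.46 (total $2.96, still need 0.0 g).
Filling from the cheapest source first is optimal under one linear minimum: $2.96.

$2.96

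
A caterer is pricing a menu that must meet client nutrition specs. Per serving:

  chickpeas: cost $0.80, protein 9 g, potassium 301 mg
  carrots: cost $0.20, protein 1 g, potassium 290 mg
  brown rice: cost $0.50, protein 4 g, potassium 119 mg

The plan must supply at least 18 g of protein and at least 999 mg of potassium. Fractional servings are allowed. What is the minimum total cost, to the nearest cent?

$1.77

An LP optimum is at a vertex; with two nutrient constraints at most two foods are used. Check each candidate.
chickpeas only: max(18/9, 999/301) = 3.319 servings → $2.66.
carrots only: max(18/1, 999/290) = 18 servings → $3.60.
brown rice only: max(18/4, 999/119) = 8.395 servings → $4.20.
chickpeas + carrots with both tight: 1.828 servings and 1.547 servings → $1.77.
chickpeas + brown rice with both targets exact would need a negative amount; discard.
carrots + brown rice with both tight: 1.781 servings and 4.055 servings → $2.38.
Cheapest feasible corner: $1.77.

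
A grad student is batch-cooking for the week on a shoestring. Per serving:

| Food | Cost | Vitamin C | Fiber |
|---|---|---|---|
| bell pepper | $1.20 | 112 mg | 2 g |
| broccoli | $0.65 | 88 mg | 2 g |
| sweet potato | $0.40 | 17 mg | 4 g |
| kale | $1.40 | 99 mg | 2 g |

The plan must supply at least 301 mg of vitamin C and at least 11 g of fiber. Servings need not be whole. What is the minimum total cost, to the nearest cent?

An LP optimum is at a vertex; with two nutrient constraints at most two foods are used. Check each candidate.
bell pepper only: max(301/112, 11/2) = 5.5 servings → $6.60.
broccoli only: max(301/88, 11/2) = 5.5 servings → $3.58.
sweet potato only: max(301/17, 11/4) = 17.71 servings → $7.08.
kale only: max(301/99, 11/2) = 5.5 servings → $7.70.
bell pepper + broccoli: the both-tight solution has a negative serving — not a feasible corner.
bell pepper + sweet potato with both tight: 2.457 servings and 1.522 servings → $3.56.
bell pepper + kale with both targets exact would need a negative amount; discard.
broccoli + sweet potato with both tight: 3.198 servings and 1.151 servings → $2.54.
broccoli + kale with both targets exact would need a negative amount; discard.
sweet potato + kale with both tight: 1.345 servings and 2.809 servings → $4.47.
The minimum over all feasible corners is $2.54.

$2.54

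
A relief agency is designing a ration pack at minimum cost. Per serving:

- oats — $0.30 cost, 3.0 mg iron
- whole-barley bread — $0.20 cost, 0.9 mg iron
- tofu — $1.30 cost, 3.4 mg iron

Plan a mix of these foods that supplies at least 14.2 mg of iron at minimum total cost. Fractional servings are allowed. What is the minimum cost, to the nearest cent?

$1.42

Cost per mg of iron: oats $0.1000, whole-barley bread $0.2222, tofu $0.3824.
With no serving limits, use only oats: 14.2 mg / 3.0 mg = 4.733 servings × $0.30 = $1.42.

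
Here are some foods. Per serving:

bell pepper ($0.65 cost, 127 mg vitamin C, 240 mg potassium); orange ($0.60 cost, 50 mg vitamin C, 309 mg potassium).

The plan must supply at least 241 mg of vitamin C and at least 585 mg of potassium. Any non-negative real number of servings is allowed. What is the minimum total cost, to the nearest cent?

$1.44

This is a tiny linear program; its minimum lies at a vertex of the feasible set. List the vertices and price them.
bell pepper only: max(241/127, 585/240) = 2.438 servings → $1.58.
orange only: max(241/50, 585/309) = 4.82 servings → $2.89.
bell pepper + orange with both tight: 1.66 servings and 0.604 servings → $1.44.
Cheapest feasible corner: $1.44.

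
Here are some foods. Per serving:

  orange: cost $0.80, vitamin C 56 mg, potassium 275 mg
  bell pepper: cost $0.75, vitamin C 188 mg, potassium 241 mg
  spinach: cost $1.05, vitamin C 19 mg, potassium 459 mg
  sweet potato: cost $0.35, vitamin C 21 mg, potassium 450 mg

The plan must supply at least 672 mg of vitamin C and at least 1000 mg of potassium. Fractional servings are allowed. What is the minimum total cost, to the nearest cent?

Two binding constraints pin down two serving amounts, so the optimal mix uses at most two foods. The candidates are each food alone (scaled to the tighter of vitamin C/potassium) and each pair with both constraints tight.
orange only: max(672/56, 1000/275) = 12 servings → $9.60.
bell pepper only: max(672/188, 1000/241) = 4.149 servings → $3.11.
spinach only: max(672/19, 1000/459) = 35.37 servings → $37.14.
sweet potato only: max(672/21, 1000/450) = 32 servings → $11.20.
orange + bell pepper with both tight: 0.6818 servings and 3.371 servings → $3.07.
orange + spinach: intersection lies outside the first quadrant.
orange + sweet potato: the both-tight solution has a negative serving — not a feasible corner.
bell pepper + spinach with both tight: 3.542 servings and 0.3188 servings → $2.99.
bell pepper + sweet potato with both tight: 3.538 servings and 0.3275 servings → $2.77.
spinach + sweet potato: intersection lies outside the first quadrant.
So the least-cost plan costs $2.77.

$2.77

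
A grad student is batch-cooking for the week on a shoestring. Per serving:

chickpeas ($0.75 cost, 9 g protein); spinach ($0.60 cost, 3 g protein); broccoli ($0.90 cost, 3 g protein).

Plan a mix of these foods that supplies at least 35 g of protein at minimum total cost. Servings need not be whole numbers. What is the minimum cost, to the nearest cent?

Cost per g of protein: chickpeas $0.0833, spinach $0.2000, broccoli $0.3000.
With no serving limits, use only chickpeas: 35 g / 9 g = 3.889 servings × $0.75 = $2.92.

$2.92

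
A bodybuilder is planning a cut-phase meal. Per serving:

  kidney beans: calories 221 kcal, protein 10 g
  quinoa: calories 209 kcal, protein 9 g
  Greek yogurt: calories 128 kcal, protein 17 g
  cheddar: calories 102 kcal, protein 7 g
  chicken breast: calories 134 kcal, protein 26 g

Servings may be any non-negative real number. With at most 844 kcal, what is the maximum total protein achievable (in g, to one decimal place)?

163.8 g

Protein per kcal: chicken breast 0.194, Greek yogurt 0.1328, cheddar 0.06863, kidney beans 0.04525, quinoa 0.04306.
With no serving limits, spend the whole calories allowance on chicken breast: 844 kcal / 134 kcal × 26 g = 163.8 g.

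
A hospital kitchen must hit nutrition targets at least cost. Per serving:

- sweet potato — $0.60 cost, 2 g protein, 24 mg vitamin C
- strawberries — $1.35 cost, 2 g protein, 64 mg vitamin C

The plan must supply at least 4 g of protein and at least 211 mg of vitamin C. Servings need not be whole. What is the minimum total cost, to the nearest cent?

$4.45

sweet potato only: max(4/2, 211/24) = 8.792 servings → $5.28.
strawberries only: max(4/2, 211/64) = 3.297 servings → $4.45.
sweet potato + strawberries with both targets exact would need a negative amount; discard.
Cheapest feasible corner: $4.45.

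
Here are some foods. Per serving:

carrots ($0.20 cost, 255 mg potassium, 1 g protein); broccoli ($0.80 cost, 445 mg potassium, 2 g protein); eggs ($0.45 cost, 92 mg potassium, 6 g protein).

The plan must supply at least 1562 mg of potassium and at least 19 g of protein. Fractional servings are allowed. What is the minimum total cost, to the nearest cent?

Two binding constraints pin down two serving amounts, so the optimal mix uses at most two foods. The candidates are each food alone (scaled to the tighter of potassium/protein) and each pair with both constraints tight.
carrots only: max(1562/255, 19/1) = 19 servings → $3.80.
broccoli only: max(1562/445, 19/2) = 9.5 servings → $7.60.
eggs only: max(1562/92, 19/6) = 16.98 servings → $7.64.
carrots + broccoli: the both-tight solution has a negative serving — not a feasible corner.
carrots + eggs with both tight: 5.302 servings and 2.283 servings → $2.09.
broccoli + eggs with both tight: 3.067 servings and 2.144 servings → $3.42.
Cheapest feasible corner: $2.09.

$2.09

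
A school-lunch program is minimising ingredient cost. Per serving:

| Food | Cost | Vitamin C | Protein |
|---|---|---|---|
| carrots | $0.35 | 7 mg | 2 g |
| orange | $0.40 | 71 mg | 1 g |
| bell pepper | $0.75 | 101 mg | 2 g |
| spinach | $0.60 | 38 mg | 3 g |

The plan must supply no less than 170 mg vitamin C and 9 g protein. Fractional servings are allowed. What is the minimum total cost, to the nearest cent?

Two binding constraints pin down two serving amounts, so the optimal mix uses at most two foods. The candidates are each food alone (scaled to the tighter of vitamin C/protein) and each pair with both constraints tight.
carrots only: max(170/7, 9/2) = 24.29 servings → $8.50.
orange only: max(170/71, 9/1) = 9 servings → $3.60.
bell pepper only: max(170/101, 9/2) = 4.5 servings → $3.38.
spinach only: max(170/38, 9/3) = 4.474 servings → $2.68.
carrots + orange with both tight: 3.474 servings and 2.052 servings → $2.04.
carrots + bell pepper with both tight: 3.027 servings and 1.473 servings → $2.16.
carrots + spinach: the both-tight solution has a negative serving — not a feasible corner.
orange + bell pepper with both targets exact would need a negative amount; discard.
orange + spinach with both tight: 0.96 servings and 2.68 servings → $1.99.
bell pepper + spinach with both tight: 0.7401 servings and 2.507 servings → $2.06.
So the least-cost plan costs $1.99.

$1.99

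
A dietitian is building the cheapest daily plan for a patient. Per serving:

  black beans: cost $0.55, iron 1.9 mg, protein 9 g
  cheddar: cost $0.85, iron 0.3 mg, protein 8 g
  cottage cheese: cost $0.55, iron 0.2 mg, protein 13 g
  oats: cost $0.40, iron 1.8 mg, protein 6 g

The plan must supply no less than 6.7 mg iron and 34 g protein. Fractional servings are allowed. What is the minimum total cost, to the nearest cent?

For a min-cost LP with two ≥-constraints, a basic feasible solution has at most two positive variables.
black beans only: max(6.7/1.9, 34/9) = 3.778 servings → $2.08.
cheddar only: max(6.7/0.3, 34/8) = 22.33 servings → $18.98.
cottage cheese only: max(6.7/0.2, 34/13) = 33.5 servings → $18.43.
oats only: max(6.7/1.8, 34/6) = 5.667 servings → $2.27.
black beans + cheddar with both tight: 3.472 servings and 0.344 servings → $2.20.
black beans + cottage cheese with both tight: 3.507 servings and 0.1878 servings → $2.03.
black beans + oats: intersection lies outside the first quadrant.
cheddar + cottage cheese with both targets exact would need a negative amount; discard.
cheddar + oats with both tight: 1.667 servings and 3.444 servings → $2.79.
cottage cheese + oats with both tight: 0.9459 servings and 3.617 servings → $1.97.
So the least-cost plan costs $1.97.

$1.97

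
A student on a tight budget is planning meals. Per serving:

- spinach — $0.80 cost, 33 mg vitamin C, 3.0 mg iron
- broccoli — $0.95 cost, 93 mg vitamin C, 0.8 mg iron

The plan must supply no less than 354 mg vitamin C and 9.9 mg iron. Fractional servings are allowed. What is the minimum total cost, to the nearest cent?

spinach only: max(354/33, 9.9/3.0) = 10.73 servings → $8.58.
broccoli only: max(354/93, 9.9/0.8) = 12.38 servings → $11.76.
spinach + broccoli with both tight: 2.524 servings and 2.911 servings → $4.78.
So the least-cost plan costs $4.78.

$4.78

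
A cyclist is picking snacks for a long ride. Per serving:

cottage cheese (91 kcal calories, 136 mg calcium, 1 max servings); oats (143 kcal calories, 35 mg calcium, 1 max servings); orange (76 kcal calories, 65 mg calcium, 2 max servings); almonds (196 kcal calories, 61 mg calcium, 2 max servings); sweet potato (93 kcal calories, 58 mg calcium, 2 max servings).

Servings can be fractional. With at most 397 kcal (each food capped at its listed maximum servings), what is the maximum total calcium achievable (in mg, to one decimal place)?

362.0 mg

Calcium per kcal: cottage cheese 1.495, orange 0.8553, sweet potato 0.6237, almonds 0.3112, oats 0.2448.
Take 1 serving of cottage cheese: uses 91 kcal, +136.0 mg calcium (running total 136.0 mg).
Take 2 servings of orange: uses 152 kcal, +130.0 mg calcium (running total 266.0 mg).
Take 1.656 servings of sweet potato: uses 154 kcal, +96.0 mg calcium (running total 362.0 mg).
Greedy by best ratio exhausts the calories allowance optimally: 362.0 mg.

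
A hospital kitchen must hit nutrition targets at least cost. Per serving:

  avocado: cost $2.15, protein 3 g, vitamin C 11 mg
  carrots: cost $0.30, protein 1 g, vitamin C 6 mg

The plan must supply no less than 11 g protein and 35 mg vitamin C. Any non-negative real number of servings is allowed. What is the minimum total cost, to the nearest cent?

A basic optimal solution has at most two foods positive. Try each food alone and each pair with both targets met exactly.
avocado only: max(11/3, 35/11) = 3.667 servings → $7.88.
carrots only: max(11/1, 35/6) = 11 servings → $3.30.
avocado + carrots: intersection lies outside the first quadrant.
The minimum over all feasible corners is $3.30.

$3.30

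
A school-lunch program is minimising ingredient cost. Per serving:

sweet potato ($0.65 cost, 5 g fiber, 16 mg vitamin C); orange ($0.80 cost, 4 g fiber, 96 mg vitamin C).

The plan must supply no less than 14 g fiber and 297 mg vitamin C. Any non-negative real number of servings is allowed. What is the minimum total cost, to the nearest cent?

$2.67

sweet potato only: max(14/5, 297/16) = 18.56 servings → $12.07.
orange only: max(14/4, 297/96) = 3.5 servings → $2.80.
sweet potato + orange with both tight: 0.375 servings and 3.031 servings → $2.67.
Cheapest feasible corner: $2.67.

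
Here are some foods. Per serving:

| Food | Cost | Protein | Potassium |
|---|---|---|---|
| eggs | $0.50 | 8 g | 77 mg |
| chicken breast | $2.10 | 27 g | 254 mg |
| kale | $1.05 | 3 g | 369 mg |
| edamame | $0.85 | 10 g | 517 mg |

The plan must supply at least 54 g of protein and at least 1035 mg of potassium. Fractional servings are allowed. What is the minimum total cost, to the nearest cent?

$3.65

A basic optimal solution has at most two foods positive. Try each food alone and each pair with both targets met exactly.
eggs only: max(54/8, 1035/77) = 13.44 servings → $6.72.
chicken breast only: max(54/27, 1035/254) = 4.075 servings → $8.56.
kale only: max(54/3, 1035/369) = 18 servings → $18.90.
edamame only: max(54/10, 1035/517) = 5.4 servings → $4.59.
eggs + chicken breast: intersection lies outside the first quadrant.
eggs + kale with both tight: 6.182 servings and 1.515 servings → $4.68.
eggs + edamame with both tight: 5.219 servings and 1.225 servings → $3.65.
chicken breast + kale with both tight: 1.828 servings and 1.546 servings → $5.46.
chicken breast + edamame with both tight: 1.538 servings and 1.246 servings → $4.29.
kale + edamame: the both-tight solution has a negative serving — not a feasible corner.
The minimum over all feasible corners is $3.65.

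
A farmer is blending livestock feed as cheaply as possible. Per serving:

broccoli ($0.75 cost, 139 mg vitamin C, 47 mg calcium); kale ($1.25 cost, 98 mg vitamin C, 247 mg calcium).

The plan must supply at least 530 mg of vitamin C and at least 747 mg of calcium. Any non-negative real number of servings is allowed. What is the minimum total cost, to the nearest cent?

Check every corner: each single food scaled to meet both minima, and each pair solved so both constraints bind.
broccoli only: max(530/139, 747/47) = 15.89 servings → $11.92.
kale only: max(530/98, 747/247) = 5.408 servings → $6.76.
broccoli + kale with both tight: 1.941 servings and 2.655 servings → $4.77.
The minimum over all feasible corners is $4.77.

$4.77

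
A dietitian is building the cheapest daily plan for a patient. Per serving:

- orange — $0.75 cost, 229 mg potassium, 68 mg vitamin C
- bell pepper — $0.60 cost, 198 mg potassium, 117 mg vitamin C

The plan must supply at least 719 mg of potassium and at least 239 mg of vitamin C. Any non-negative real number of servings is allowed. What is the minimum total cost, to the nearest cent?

$2.18

A basic optimal solution has at most two foods positive. Try each food alone and each pair with both targets met exactly.
orange only: max(719/229, 239/68) = 3.515 servings → $2.64.
bell pepper only: max(719/198, 239/117) = 3.631 servings → $2.18.
orange + bell pepper with both tight: 2.761 servings and 0.4381 servings → $2.33.
Cheapest feasible corner: $2.18.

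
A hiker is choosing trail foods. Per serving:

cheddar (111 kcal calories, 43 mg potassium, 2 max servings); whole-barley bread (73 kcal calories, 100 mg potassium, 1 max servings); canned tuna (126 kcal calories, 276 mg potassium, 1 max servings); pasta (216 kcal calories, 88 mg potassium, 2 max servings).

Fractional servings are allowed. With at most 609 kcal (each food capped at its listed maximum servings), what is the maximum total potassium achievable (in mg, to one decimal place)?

543.0 mg

Potassium per kcal: canned tuna 2.19, whole-barley bread 1.37, pasta 0.4074, cheddar 0.3874.
Take 1 serving of canned tuna: uses 126 kcal, +276.0 mg potassium (running total 276.0 mg).
Take 1 serving of whole-barley bread: uses 73 kcal, +100.0 mg potassium (running total 376.0 mg).
Take 1.898 servings of pasta: uses 410 kcal, +167.0 mg potassium (running total 543.0 mg).
Greedy by best ratio exhausts the calories allowance optimally: 543.0 mg.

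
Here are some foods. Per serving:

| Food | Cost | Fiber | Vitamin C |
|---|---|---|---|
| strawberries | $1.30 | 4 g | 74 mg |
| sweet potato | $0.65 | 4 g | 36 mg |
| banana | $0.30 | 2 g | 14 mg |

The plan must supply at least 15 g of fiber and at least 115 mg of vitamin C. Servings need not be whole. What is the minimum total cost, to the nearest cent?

$2.31

Two binding constraints pin down two serving amounts, so the optimal mix uses at most two foods. The candidates are each food alone (scaled to the tighter of fiber/vitamin C) and each pair with both constraints tight.
strawberries only: max(15/4, 115/74) = 3.75 servings → $4.88.
sweet potato only: max(15/4, 115/36) = 3.75 servings → $2.44.
banana only: max(15/2, 115/14) = 8.214 servings → $2.46.
strawberries + sweet potato: intersection lies outside the first quadrant.
strawberries + banana with both tight: 0.2174 servings and 7.065 servings → $2.40.
sweet potato + banana with both tight: 1.25 servings and 5 servings → $2.31.
So the least-cost plan costs $2.31.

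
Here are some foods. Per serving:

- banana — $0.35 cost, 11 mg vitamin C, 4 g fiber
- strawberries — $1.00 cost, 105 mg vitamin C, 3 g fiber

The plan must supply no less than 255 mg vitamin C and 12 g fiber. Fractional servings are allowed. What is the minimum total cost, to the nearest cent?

Minimising a linear cost over {vitamin C ≥ 255, fiber ≥ 12, servings ≥ 0} — the optimum is at a vertex, using one or two foods.
banana only: max(255/11, 12/4) = 23.18 servings → $8.11.
strawberries only: max(255/105, 12/3) = 4 servings → $4.00.
banana + strawberries with both tight: 1.279 servings and 2.295 servings → $2.74.
The minimum over all feasible corners is $2.74.

$2.74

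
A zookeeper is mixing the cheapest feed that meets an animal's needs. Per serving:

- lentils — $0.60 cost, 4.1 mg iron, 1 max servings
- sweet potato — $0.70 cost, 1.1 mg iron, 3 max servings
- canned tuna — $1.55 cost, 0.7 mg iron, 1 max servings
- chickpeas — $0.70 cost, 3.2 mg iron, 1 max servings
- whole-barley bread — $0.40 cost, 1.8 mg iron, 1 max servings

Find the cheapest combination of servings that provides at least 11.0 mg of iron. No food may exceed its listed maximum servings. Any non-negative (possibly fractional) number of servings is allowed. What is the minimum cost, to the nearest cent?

Cost per mg of iron: lentils $0.1463, chickpeas $0.2188, whole-barley bread $0.2222, sweet potato $0.6364, canned tuna $2.2143.
Take 1 serving of lentils: +4.1 mg iron for $0.60 (total $0.60, still need 6.9 mg).
Take 1 serving of chickpeas: +3.2 mg iron for $0.70 (total $1.30, still need 3.7 mg).
Take 1 serving of whole-barley bread: +1.8 mg iron for $0.40 (total $1.70, still need 1.9 mg).
Take 1.727 servings of sweet potato: +1.9 mg iron for $1.21 (total $2.91, still need 0.0 mg).
Greedy by cheapest-per-mg is optimal for a single linear constraint, so the minimum cost is $2.91.

$2.91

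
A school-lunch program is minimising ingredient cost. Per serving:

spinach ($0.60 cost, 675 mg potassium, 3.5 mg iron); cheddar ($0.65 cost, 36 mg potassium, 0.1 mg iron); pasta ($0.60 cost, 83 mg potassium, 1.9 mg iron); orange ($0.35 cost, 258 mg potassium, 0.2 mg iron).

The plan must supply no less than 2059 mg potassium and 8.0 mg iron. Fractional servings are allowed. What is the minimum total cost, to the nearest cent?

$1.83

Minimising a linear cost over {potassium ≥ 2059, iron ≥ 8.0, servings ≥ 0} — the optimum is at a vertex, using one or two foods.
spinach only: max(2059/675, 8.0/3.5) = 3.05 servings → $1.83.
cheddar only: max(2059/36, 8.0/0.1) = 80 servings → $52.00.
pasta only: max(2059/83, 8.0/1.9) = 24.81 servings → $14.88.
orange only: max(2059/258, 8.0/0.2) = 40 servings → $14.00.
spinach + cheddar with both tight: 1.403 servings and 30.88 servings → $20.91.
spinach + pasta: intersection lies outside the first quadrant.
spinach + orange with both tight: 2.151 servings and 2.352 servings → $2.11.
cheddar + pasta with both tight: 54.04 servings and 1.366 servings → $35.95.
cheddar + orange with both targets exact would need a negative amount; discard.
pasta + orange with both tight: 3.489 servings and 6.858 servings → $4.49.
The minimum over all feasible corners is $1.83.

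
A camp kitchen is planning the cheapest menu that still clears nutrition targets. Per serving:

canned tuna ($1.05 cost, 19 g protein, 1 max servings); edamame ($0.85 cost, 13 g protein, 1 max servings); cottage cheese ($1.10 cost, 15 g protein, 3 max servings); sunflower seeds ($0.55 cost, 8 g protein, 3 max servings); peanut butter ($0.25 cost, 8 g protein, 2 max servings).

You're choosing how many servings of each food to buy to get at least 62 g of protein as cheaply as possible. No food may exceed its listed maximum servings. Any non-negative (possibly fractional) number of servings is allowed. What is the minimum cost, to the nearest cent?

$3.36

Cost per g of protein: peanut butter $0.0312, canned tuna $0.0553, edamame $0.0654, sunflower seeds $0.0688, cottage cheese $0.0733.
Take 2 servings of peanut butter: +16.0 g protein for $0.50 (total $0.50, still need 46.0 g).
Take 1 serving of canned tuna: +19.0 g protein for $1.05 (total $1.55, still need 27.0 g).
Take 1 serving of edamame: +13.0 g protein for $0.85 (total $2.40, still need 14.0 g).
Take 1.75 servings of sunflower seeds: +14.0 g protein for $0.96 (total $3.36, still need 0.0 g).
Greedy by cheapest-per-g is optimal for a single linear constraint, so the minimum cost is $3.36.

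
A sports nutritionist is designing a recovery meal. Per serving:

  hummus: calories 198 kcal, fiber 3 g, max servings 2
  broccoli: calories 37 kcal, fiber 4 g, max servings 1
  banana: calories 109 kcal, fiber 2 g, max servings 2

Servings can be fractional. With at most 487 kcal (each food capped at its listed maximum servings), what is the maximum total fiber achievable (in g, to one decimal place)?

Fiber per kcal: broccoli 0.1081, banana 0.01835, hummus 0.01515.
Take 1 serving of broccoli: uses 37 kcal, +4.0 g fiber (running total 4.0 g).
Take 2 servings of banana: uses 218 kcal, +4.0 g fiber (running total 8.0 g).
Take 1.172 servings of hummus: uses 232 kcal, +3.5 g fiber (running total 11.5 g).
Filling greedily by fiber-per-kcal is optimal for one linear limit, giving 11.5 g.

11.5 g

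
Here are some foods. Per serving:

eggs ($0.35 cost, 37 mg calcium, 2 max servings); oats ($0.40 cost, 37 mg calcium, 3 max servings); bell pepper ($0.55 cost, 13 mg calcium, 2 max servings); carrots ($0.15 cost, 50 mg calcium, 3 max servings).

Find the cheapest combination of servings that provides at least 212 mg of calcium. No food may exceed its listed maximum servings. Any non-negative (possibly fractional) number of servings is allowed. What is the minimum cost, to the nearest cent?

$1.04

Cost per mg of calcium: carrots $0.0030, eggs $0.0095, oats $0.0108, bell pepper $0.0423.
Take 3 servings of carrots: +150.0 mg calcium for $0.45 (total $0.45, still need 62.0 mg).
Take 1.676 servings of eggs: +62.0 mg calcium for $0.59 (total $1.04, still need 0.0 mg).
Filling from the cheapest source first is optimal under one linear minimum: $1.04.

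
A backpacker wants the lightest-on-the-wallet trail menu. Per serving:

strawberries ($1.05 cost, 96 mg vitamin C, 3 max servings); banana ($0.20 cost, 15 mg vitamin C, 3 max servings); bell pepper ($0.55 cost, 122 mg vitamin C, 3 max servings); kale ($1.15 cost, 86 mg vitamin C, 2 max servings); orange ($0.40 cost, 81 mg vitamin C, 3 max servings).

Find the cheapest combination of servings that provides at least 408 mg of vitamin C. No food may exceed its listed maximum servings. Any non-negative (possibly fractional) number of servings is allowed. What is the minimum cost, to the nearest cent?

$1.86

Cost per mg of vitamin C: bell pepper $0.0045, orange $0.0049, strawberries $0.0109, banana $0.0133, kale $0.0134.
Take 3 servings of bell pepper: +366.0 mg vitamin C for $1.65 (total $1.65, still need 42.0 mg).
Take 0.5185 servings of orange: +42.0 mg vitamin C for $0.21 (total $1.86, still need 0.0 mg).
Filling from the cheapest source first is optimal under one linear minimum: $1.86.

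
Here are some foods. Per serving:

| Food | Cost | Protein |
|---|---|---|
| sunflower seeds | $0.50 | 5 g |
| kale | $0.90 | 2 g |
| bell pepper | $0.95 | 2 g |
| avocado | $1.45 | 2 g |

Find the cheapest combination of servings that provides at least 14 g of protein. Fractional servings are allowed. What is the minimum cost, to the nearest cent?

$1.40

Cost per g of protein: sunflower seeds $0.1000, kale $0.4500, bell pepper $0.4750, avocado $0.7250.
With no serving limits, use only sunflower seeds: 14 g / 5 g = 2.8 servings × $0.50 = $1.40.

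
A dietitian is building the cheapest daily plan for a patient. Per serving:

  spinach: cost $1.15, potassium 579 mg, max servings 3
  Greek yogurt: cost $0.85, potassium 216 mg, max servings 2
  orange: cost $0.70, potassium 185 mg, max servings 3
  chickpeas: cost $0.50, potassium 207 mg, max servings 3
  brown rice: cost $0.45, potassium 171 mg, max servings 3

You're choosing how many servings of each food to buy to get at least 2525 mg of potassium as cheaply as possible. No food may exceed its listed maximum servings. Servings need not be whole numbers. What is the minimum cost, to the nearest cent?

Cost per mg of potassium: spinach $0.0020, chickpeas $0.0024, brown rice $0.0026, orange $0.0038, Greek yogurt $0.0039.
Take 3 servings of spinach: +1737.0 mg potassium for $3.45 (total $3.45, still need 788.0 mg).
Take 3 servings of chickpeas: +621.0 mg potassium for $1.50 (total $4.95, still need 167.0 mg).
Take 0.9766 servings of brown rice: +167.0 mg potassium for $0.44 (total $5.39, still need 0.0 mg).
Greedy by cheapest-per-mg is optimal for a single linear constraint, so the minimum cost is $5.39.

$5.39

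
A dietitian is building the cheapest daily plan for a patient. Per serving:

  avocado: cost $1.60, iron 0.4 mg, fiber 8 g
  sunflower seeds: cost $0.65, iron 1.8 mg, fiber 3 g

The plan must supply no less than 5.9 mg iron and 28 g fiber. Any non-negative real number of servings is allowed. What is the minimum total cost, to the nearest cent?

Compare the cost at each extreme point of the feasible region.
avocado only: max(5.9/0.4, 28/8) = 14.75 servings → $23.60.
sunflower seeds only: max(5.9/1.8, 28/3) = 9.333 servings → $6.07.
avocado + sunflower seeds with both tight: 2.477 servings and 2.727 servings → $5.74.
The minimum over all feasible corners is $5.74.

$5.74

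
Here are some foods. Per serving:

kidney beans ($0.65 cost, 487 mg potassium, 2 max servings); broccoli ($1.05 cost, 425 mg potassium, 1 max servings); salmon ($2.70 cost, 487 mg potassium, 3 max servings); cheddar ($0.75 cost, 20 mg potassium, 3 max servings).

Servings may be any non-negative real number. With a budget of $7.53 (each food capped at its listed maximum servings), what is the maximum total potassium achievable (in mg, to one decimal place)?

2333.3 mg

Potassium per dollar: kidney beans 749.2, broccoli 404.8, salmon 180.4, cheddar 26.67.
Take 2 servings of kidney beans: spends $1.30, +974.0 mg potassium (running total 974.0 mg).
Take 1 serving of broccoli: spends $1.05, +425.0 mg potassium (running total 1399.0 mg).
Take 1.919 servings of salmon: spends $5.18, +934.3 mg potassium (running total 2333.3 mg).
Filling greedily by potassium-per-dollar is optimal for one linear limit, giving 2333.3 mg.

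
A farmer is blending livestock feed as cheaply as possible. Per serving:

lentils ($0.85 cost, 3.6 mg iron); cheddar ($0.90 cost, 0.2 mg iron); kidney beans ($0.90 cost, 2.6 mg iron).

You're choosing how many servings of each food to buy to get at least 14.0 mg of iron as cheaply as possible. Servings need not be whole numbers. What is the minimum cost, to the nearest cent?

$3.31

Cost per mg of iron: lentils $0.2361, kidney beans $0.3462, cheddar $4.5000.
With no serving limits, use only lentils: 14.0 mg / 3.6 mg = 3.889 servings × $0.85 = $3.31.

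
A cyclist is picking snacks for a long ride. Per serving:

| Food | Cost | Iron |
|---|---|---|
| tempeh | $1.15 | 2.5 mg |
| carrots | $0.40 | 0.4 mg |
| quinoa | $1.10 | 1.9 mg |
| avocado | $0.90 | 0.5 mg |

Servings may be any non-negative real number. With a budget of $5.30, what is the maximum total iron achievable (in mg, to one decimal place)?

11.5 mg

Iron per dollar: tempeh 2.174, quinoa 1.727, carrots 1, avocado 0.5556.
With no serving limits, spend the whole cost allowance on tempeh: $5.30 / $1.15 × 2.5 mg = 11.5 mg.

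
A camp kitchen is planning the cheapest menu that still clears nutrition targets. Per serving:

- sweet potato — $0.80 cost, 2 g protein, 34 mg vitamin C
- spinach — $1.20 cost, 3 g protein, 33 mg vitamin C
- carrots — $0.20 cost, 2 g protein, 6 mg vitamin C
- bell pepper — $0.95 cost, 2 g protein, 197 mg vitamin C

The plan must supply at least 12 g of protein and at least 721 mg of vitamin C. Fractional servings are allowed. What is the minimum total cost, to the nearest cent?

The cheapest plan sits at a corner of the feasible region — with two constraints it uses at most two foods.
sweet potato only: max(12/2, 721/34) = 21.21 servings → $16.96.
spinach only: max(12/3, 721/33) = 21.85 servings → $26.22.
carrots only: max(12/2, 721/6) = 120.2 servings → $24.03.
bell pepper only: max(12/2, 721/197) = 6 servings → $5.70.
sweet potato + spinach: the both-tight solution has a negative serving — not a feasible corner.
sweet potato + carrots with both targets exact would need a negative amount; discard.
sweet potato + bell pepper with both tight: 2.828 servings and 3.172 servings → $5.28.
spinach + carrots: the both-tight solution has a negative serving — not a feasible corner.
spinach + bell pepper with both tight: 1.756 servings and 3.366 servings → $5.30.
carrots + bell pepper with both tight: 2.414 servings and 3.586 servings → $3.89.
The minimum over all feasible corners is $3.89.

$3.89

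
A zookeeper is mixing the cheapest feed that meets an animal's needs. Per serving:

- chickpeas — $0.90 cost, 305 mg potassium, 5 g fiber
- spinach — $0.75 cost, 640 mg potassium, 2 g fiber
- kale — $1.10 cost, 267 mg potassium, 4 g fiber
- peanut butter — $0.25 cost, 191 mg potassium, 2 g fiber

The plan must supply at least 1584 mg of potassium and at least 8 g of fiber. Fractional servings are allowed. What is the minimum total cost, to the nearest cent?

Check every corner: each single food scaled to meet both minima, and each pair solved so both constraints bind.
chickpeas only: max(1584/305, 8/5) = 5.193 servings → $4.67.
spinach only: max(1584/640, 8/2) = 4 servings → $3.00.
kale only: max(1584/267, 8/4) = 5.933 servings → $6.53.
peanut butter only: max(1584/191, 8/2) = 8.293 servings → $2.07.
chickpeas + spinach with both tight: 0.7537 servings and 2.116 servings → $2.27.
chickpeas + kale with both targets exact would need a negative amount; discard.
chickpeas + peanut butter: the both-tight solution has a negative serving — not a feasible corner.
spinach + kale with both tight: 2.073 servings and 0.9635 servings → $2.61.
spinach + peanut butter with both tight: 1.826 servings and 2.174 servings → $1.91.
kale + peanut butter with both targets exact would need a negative amount; discard.
So the least-cost plan costs $1.91.

$1.91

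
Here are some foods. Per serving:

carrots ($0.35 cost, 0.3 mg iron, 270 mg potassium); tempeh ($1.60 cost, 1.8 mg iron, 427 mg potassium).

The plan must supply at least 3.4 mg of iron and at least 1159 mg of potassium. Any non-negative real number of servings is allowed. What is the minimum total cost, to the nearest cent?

$3.17

For a min-cost LP with two ≥-constraints, a basic feasible solution has at most two positive variables.
carrots only: max(3.4/0.3, 1159/270) = 11.33 servings → $3.97.
tempeh only: max(3.4/1.8, 1159/427) = 2.714 servings → $4.34.
carrots + tempeh with both tight: 1.773 servings and 1.593 servings → $3.17.
The minimum over all feasible corners is $3.17.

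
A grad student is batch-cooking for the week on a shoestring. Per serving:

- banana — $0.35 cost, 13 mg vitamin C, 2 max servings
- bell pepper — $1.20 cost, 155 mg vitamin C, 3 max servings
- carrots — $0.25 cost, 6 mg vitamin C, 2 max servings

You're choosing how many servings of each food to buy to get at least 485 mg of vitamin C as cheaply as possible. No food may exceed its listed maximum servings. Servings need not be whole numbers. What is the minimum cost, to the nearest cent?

Cost per mg of vitamin C: bell pepper $0.0077, banana $0.0269, carrots $0.0417.
Take 3 servings of bell pepper: +465.0 mg vitamin C for $3.60 (total $3.60, still need 20.0 mg).
Take 1.538 servings of banana: +20.0 mg vitamin C for $0.54 (total $4.14, still need 0.0 mg).
Filling from the cheapest source first is optimal under one linear minimum: $4.14.

$4.14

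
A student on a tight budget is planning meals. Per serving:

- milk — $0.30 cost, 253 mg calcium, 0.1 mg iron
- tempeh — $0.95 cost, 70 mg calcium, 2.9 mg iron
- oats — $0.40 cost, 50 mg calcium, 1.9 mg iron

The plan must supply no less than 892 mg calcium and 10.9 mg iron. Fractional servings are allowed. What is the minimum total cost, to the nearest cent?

$2.97

Check every corner: each single food scaled to meet both minima, and each pair solved so both constraints bind.
milk only: max(892/253, 10.9/0.1) = 109 servings → $32.70.
tempeh only: max(892/70, 10.9/2.9) = 12.74 servings → $12.11.
oats only: max(892/50, 10.9/1.9) = 17.84 servings → $7.14.
milk + tempeh with both tight: 2.51 servings and 3.672 servings → $4.24.
milk + oats with both tight: 2.417 servings and 5.61 servings → $2.97.
tempeh + oats: intersection lies outside the first quadrant.
Cheapest feasible corner: $2.97.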